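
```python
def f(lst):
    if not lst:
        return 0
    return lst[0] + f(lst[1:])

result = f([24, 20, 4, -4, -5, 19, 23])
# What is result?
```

24 + 20 + 4 + (-4) + (-5) + 19 + 23 + 0 = 81

Answer: 81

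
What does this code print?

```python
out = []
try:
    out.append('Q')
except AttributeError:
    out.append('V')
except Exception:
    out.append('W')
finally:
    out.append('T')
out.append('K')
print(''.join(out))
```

Execution trace: 'Q' (try body, no exception) → 'T' (finally) → 'K' (after the try/except). Output: QTK

Answer: QTK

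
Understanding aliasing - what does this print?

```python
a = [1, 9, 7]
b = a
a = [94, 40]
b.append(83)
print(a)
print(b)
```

Key concept: rebinding vs mutation: a is rebound to a new list, b still points at the original.
Step by step:
`a = [1, 9, 7]` → a = [1, 9, 7]
`b = a` → b = [1, 9, 7] (same object as a)
`a = [94, 40]` → a = [94, 40]
`b.append(83)` → b = [1, 9, 7, 83]
`print(a)` → prints [94, 40]
`print(b)` → prints [1, 9, 7, 83]

Answer:
[94, 40]
[1, 9, 7, 83]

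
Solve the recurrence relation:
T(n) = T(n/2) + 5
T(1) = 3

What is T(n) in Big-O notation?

Each step divides n by 2 and adds 5. After log_2(n) steps we reach T(1)=3. So T(n) = 5·log_2(n) + 3 = O(log n).

Answer: O(log n)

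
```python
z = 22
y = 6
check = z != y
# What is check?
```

Trace:
`z = 22` → z = 22
`y = 6` → y = 6
`check = z != y` → check = True
So check = True

Answer: True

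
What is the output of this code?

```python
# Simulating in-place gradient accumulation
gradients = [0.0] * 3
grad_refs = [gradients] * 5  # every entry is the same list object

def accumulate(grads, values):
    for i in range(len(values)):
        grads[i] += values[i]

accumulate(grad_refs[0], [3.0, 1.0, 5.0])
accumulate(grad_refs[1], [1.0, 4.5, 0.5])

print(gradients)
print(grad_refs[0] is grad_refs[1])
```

Key concept: gradient accumulation aliasing.
Step by step:
`gradients = [0.0] * 3` → gradients = [0.0, 0.0, 0.0]
`grad_refs = [gradients] * 5` → grad_refs = [[0.0, 0.0, 0.0], [0.0, 0.0, 0.0], [0.0, 0.0, 0.0], [0.0, 0.0, 0.0], [0.0, 0.0, 0.0]]
`accumulate(grad_refs[0], [3.0, 1.0, 5.0])` → gradients = [3.0, 1.0, 5.0]; grad_refs = [[3.0, 1.0, 5.0], [3.0, 1.0, 5.0], [3.0, 1.0, 5.0], [3.0, 1.0, 5.0], [3.0, 1.0, 5.0]]
`accumulate(grad_refs[1], [1.0, 4.5, 0.5])` → gradients = [4.0, 5.5, 5.5]; grad_refs = [[4.0, 5.5, 5.5], [4.0, 5.5, 5.5], [4.0, 5.5, 5.5], [4.0, 5.5, 5.5], [4.0, 5.5, 5.5]]
`print(gradients)` → prints [4.0, 5.5, 5.5]
`print(grad_refs[0] is grad_refs[1])` → prints True

Answer:
[4.0, 5.5, 5.5]
True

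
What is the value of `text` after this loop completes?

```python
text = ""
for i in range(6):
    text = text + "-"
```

Repeat '-' 6 times
`text` takes the values: "" → "-" → "--" → "---" → "----" → "-----" → "------"

Answer: "------"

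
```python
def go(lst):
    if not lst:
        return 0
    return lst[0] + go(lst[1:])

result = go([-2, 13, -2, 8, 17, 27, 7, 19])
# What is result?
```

(-2) + 13 + (-2) + 8 + 17 + 27 + 7 + 19 + 0 = 87

Answer: 87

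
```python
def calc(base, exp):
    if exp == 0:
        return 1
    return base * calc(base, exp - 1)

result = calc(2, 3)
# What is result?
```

calc(2, 3) = 2 * 2 * 2 = 8

Answer: 8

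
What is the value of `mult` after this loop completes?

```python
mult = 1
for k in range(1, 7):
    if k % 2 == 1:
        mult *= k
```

Product of odd numbers 1 to 6
`mult` takes the values: 1 → 3 → 15

Answer: 15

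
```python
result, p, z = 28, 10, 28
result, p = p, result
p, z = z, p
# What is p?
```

Trace:
`result, p, z = 28, 10, 28` → result = 28; p = 10; z = 28
`result, p = p, result` → result = 10; p = 28
`p, z = z, p` → p = 28; z = 28
So p = 28

Answer: 28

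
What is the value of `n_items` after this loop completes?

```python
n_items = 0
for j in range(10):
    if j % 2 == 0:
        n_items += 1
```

Count numbers divisible by 2 in range(10)
`n_items` takes the values: 0 → 1 → 2 → 3 → 4 → 5

Answer: 5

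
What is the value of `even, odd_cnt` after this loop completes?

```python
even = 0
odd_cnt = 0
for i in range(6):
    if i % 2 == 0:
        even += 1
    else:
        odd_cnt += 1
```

Count evens and odds in range(6)
`even, odd_cnt` takes the values: (0, 0) → (1, 0) → (1, 1) → (2, 1) → (2, 2) → (3, 2) → (3, 3)

Answer: 3, 3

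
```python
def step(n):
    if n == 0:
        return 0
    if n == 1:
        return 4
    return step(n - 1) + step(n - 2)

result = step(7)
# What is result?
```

Build up from base cases: step(0)=0, step(1)=4, step(2)=4, step(3)=8, step(4)=12, step(5)=20, step(6)=32, ..., step(7)=52

Answer: 52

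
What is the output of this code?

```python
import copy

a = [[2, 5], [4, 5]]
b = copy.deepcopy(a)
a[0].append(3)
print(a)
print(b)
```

Key concept: deep copy is fully independent.
Step by step:
`a = [[2, 5], [4, 5]]` → a = [[2, 5], [4, 5]]
`b = copy.deepcopy(a)` → b = [[2, 5], [4, 5]]
`a[0].append(3)` → a = [[2, 5, 3], [4, 5]]
`print(a)` → prints [[2, 5, 3], [4, 5]]
`print(b)` → prints [[2, 5], [4, 5]]

Answer:
[[2, 5, 3], [4, 5]]
[[2, 5], [4, 5]]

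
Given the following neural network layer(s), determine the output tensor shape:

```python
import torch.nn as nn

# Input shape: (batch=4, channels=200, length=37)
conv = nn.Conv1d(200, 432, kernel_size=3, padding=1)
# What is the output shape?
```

Input: (4, 200, 37) -> Output: (4, 432, 37)

Answer: (4, 432, 37)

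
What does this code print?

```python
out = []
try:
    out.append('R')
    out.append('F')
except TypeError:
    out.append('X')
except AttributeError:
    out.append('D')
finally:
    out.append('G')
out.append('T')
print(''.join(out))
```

Execution trace: 'R' (try body) → 'F' (try body, no exception) → 'G' (finally) → 'T' (after the try/except). Output: RFGT

Answer: RFGT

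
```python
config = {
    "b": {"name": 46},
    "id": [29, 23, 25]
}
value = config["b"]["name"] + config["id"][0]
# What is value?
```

Trace:
`config = { ...` → config = {'b': {'name': 46}, 'id': [29, 23, 25]}
`value = config["b"]["name"] + config["id"][0]` → value = 75
So value = 75

Answer: 75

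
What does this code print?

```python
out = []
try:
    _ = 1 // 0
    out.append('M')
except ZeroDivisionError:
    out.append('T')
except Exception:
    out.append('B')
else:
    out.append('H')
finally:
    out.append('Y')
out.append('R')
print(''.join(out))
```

Execution trace: 'T' (except ZeroDivisionError) → 'Y' (finally) → 'R' (after the try/except). Output: TYR

Answer: TYR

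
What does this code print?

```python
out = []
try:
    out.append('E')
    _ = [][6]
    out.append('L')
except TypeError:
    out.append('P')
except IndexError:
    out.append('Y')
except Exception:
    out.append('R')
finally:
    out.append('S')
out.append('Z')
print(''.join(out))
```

Execution trace: 'E' (try body) → 'Y' (except IndexError) → 'S' (finally) → 'Z' (after the try/except). Output: EYSZ

Answer: EYSZ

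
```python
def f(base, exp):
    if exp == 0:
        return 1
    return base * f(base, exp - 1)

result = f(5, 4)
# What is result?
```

f(5, 4) = 5 * 5 * 5 * 5 = 625

Answer: 625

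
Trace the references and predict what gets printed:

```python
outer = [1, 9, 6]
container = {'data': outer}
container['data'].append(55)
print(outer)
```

Key concept: dict holds reference to list.
Step by step:
`outer = [1, 9, 6]` → outer = [1, 9, 6]
`container = {'data': outer}` → container = {'data': [1, 9, 6]}
`container['data'].append(55)` → outer = [1, 9, 6, 55]; container = {'data': [1, 9, 6, 55]}
`print(outer)` → prints [1, 9, 6, 55]

Answer: [1, 9, 6, 55]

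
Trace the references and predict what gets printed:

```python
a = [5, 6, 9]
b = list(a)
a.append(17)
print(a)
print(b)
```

Key concept: list() constructor creates copy.
Step by step:
`a = [5, 6, 9]` → a = [5, 6, 9]
`b = list(a)` → b = [5, 6, 9]
`a.append(17)` → a = [5, 6, 9, 17]
`print(a)` → prints [5, 6, 9, 17]
`print(b)` → prints [5, 6, 9]

Answer:
[5, 6, 9, 17]
[5, 6, 9]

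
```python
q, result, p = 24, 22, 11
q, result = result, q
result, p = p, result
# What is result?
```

Trace:
`q, result, p = 24, 22, 11` → q = 24; result = 22; p = 11
`q, result = result, q` → q = 22; result = 24
`result, p = p, result` → result = 11; p = 24
So result = 11

Answer: 11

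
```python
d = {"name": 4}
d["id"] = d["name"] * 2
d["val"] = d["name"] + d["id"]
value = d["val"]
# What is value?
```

Trace:
`d = {"name": 4}` → d = {'name': 4}
`d["id"] = d["name"] * 2` → d = {'name': 4, 'id': 8}
`d["val"] = d["name"] + d["id"]` → d = {'name': 4, 'id': 8, 'val': 12}
`value = d["val"]` → value = 12
So value = 12

Answer: 12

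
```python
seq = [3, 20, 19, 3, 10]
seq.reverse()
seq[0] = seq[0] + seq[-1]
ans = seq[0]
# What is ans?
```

Trace:
`seq = [3, 20, 19, 3, 10]` → seq = [3, 20, 19, 3, 10]
`seq.reverse()` → seq = [10, 3, 19, 20, 3]
`seq[0] = seq[0] + seq[-1]` → seq = [13, 3, 19, 20, 3]
`ans = seq[0]` → ans = 13
So ans = 13

Answer: 13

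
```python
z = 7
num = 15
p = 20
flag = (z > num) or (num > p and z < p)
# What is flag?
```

Trace:
`z = 7` → z = 7
`num = 15` → num = 15
`p = 20` → p = 20
`flag = (z > num) or (num > p and z < p)` → flag = False
So flag = False

Answer: False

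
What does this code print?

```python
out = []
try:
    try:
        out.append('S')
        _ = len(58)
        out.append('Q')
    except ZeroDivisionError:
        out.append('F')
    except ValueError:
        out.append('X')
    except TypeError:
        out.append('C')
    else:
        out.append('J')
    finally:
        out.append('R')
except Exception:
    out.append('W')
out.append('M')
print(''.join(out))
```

Execution trace: 'S' (inner try body) → 'C' (inner except TypeError) → 'R' (inner finally) → 'M' (after the try/except). Output: SCRM

Answer: SCRM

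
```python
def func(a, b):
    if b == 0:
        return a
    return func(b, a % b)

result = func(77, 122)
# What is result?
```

func(77, 122) -> func(122, 77) -> func(77, 45) -> func(45, 32) -> func(32, 13) -> func(13, 6) -> func(6, 1) -> func(1, 0) -> 1

Answer: 1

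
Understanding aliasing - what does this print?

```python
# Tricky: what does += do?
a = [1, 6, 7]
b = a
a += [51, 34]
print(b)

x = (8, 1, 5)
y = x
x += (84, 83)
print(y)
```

Key concept: += behavior differs for mutable vs immutable.
Step by step:
`a = [1, 6, 7]` → a = [1, 6, 7]
`b = a` → b = [1, 6, 7] (same object as a)
`a += [51, 34]` → a = [1, 6, 7, 51, 34] (same object as b); b = [1, 6, 7, 51, 34] (same object as a)
`print(b)` → prints [1, 6, 7, 51, 34]
`x = (8, 1, 5)` → x = (8, 1, 5)
`y = x` → y = (8, 1, 5)
`x += (84, 83)` → x = (8, 1, 5, 84, 83)
`print(y)` → prints (8, 1, 5)

Answer:
[1, 6, 7, 51, 34]
(8, 1, 5)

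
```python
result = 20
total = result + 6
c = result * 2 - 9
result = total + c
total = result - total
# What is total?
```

Trace:
`result = 20` → result = 20
`total = result + 6` → total = 26
`c = result * 2 - 9` → c = 31
`result = total + c` → result = 57
`total = result - total` → total = 31
So total = 31

Answer: 31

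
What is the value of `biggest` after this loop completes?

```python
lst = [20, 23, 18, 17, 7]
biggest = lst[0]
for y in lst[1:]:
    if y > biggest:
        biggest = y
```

Maximum of [20, 23, 18, 17, 7]
`biggest` takes the values: 20 → 23

Answer: 23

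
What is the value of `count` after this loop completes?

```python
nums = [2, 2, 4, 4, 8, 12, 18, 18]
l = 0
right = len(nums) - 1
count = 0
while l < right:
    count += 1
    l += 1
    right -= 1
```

Iterations until pointers meet (list length 8)
`count` takes the values: 0 → 1 → 2 → 3 → 4

Answer: 4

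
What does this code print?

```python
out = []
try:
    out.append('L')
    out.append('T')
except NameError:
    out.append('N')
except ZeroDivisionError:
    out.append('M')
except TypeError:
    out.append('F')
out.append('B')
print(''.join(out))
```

Execution trace: 'L' (try body) → 'T' (try body, no exception) → 'B' (after the try/except). Output: LTB

Answer: LTB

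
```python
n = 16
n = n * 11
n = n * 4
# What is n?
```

Trace:
`n = 16` → n = 16
`n = n * 11` → n = 176
`n = n * 4` → n = 704
So n = 704

Answer: 704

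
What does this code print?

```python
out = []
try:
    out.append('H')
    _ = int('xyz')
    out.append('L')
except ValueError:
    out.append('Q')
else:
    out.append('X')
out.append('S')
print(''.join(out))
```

Execution trace: 'H' (try body) → 'Q' (except ValueError) → 'S' (after the try/except). Output: HQS

Answer: HQS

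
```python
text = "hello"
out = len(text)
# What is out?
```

Trace:
`text = "hello"` → text = 'hello'
`out = len(text)` → out = 5
So out = 5

Answer: 5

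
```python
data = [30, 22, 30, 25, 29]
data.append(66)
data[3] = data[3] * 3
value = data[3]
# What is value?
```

Trace:
`data = [30, 22, 30, 25, 29]` → data = [30, 22, 30, 25, 29]
`data.append(66)` → data = [30, 22, 30, 25, 29, 66]
`data[3] = data[3] * 3` → data = [30, 22, 30, 75, 29, 66]
`value = data[3]` → value = 75
So value = 75

Answer: 75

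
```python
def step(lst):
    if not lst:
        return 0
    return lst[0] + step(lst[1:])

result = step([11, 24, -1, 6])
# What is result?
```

11 + 24 + (-1) + 6 + 0 = 40

Answer: 40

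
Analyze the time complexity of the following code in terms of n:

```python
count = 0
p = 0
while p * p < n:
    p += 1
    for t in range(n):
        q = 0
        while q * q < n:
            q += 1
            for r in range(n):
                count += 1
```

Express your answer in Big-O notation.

Each loop level contributes: √n × n × √n × n. Multiplying the contributions gives O(n^3).

Answer: O(n^3)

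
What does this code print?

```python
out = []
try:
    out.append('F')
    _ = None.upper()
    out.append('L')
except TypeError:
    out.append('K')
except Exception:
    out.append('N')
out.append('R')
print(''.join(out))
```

Execution trace: 'F' (try body) → 'N' (except Exception) → 'R' (after the try/except). Output: FNR

Answer: FNR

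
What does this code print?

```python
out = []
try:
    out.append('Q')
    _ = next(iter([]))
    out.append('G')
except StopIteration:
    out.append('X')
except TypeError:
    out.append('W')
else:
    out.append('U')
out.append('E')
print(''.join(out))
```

Execution trace: 'Q' (try body) → 'X' (except StopIteration) → 'E' (after the try/except). Output: QXE

Answer: QXE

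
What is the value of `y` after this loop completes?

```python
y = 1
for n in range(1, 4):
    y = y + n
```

Start at 1, add 1 through 3
`y` takes the values: 1 → 2 → 4 → 7

Answer: 7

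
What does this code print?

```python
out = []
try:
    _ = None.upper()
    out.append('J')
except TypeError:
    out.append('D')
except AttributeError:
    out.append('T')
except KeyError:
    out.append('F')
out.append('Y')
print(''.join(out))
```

Execution trace: 'T' (except AttributeError) → 'Y' (after the try/except). Output: TY

Answer: TY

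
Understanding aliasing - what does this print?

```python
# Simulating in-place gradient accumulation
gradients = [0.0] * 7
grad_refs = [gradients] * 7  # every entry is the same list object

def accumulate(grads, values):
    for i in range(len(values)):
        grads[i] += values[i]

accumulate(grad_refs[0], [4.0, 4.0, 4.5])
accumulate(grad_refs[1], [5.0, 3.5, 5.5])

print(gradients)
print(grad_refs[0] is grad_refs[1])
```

Key concept: gradient accumulation aliasing.
Step by step:
`gradients = [0.0] * 7` → gradients = [0.0, 0.0, 0.0, 0.0, 0.0, 0.0, 0.0]
`grad_refs = [gradients] * 7` → grad_refs = [[0.0, 0.0, 0.0, 0.0, 0.0, 0.0, 0.0], [0.0, 0.0, 0.0, 0.0, 0.0, 0.0, 0.0], [0.0, 0.0, 0.0, 0.0, 0.0, 0.0, 0.0], [0.0, 0.0, 0.0, 0.0, 0.0, 0.0, 0.0], [0.0, 0.0, 0.0, 0.0, 0.0, 0.0, 0.0], [0.0, 0.0, 0.0, 0.0, 0.0, 0.0, 0.0], [0.0, 0.0, 0.0, 0.0, 0.0, 0.0, 0.0]]
`accumulate(grad_refs[0], [4.0, 4.0, 4.5])` → gradients = [4.0, 4.0, 4.5, 0.0, 0.0, 0.0, 0.0]; grad_refs = [[4.0, 4.0, 4.5, 0.0, 0.0, 0.0, 0.0], [4.0, 4.0, 4.5, 0.0, 0.0, 0.0, 0.0], [4.0, 4.0, 4.5, 0.0, 0.0, 0.0, 0.0], [4.0, 4.0, 4.5, 0.0, 0.0, 0.0, 0.0], [4.0, 4.0, 4.5, 0.0, 0.0, 0.0, 0.0], [4.0, 4.0, 4.5, 0.0, 0.0, 0.0, 0.0], [4.0, 4.0, 4.5, 0.0, 0.0, 0.0, 0.0]]
`accumulate(grad_refs[1], [5.0, 3.5, 5.5])` → gradients = [9.0, 7.5, 10.0, 0.0, 0.0, 0.0, 0.0]; grad_refs = [[9.0, 7.5, 10.0, 0.0, 0.0, 0.0, 0.0], [9.0, 7.5, 10.0, 0.0, 0.0, 0.0, 0.0], [9.0, 7.5, 10.0, 0.0, 0.0, 0.0, 0.0], [9.0, 7.5, 10.0, 0.0, 0.0, 0.0, 0.0], [9.0, 7.5, 10.0, 0.0, 0.0, 0.0, 0.0], [9.0, 7.5, 10.0, 0.0, 0.0, 0.0, 0.0], [9.0, 7.5, 10.0, 0.0, 0.0, 0.0, 0.0]]
`print(gradients)` → prints [9.0, 7.5, 10.0, 0.0, 0.0, 0.0, 0.0]
`print(grad_refs[0] is grad_refs[1])` → prints True

Answer:
[9.0, 7.5, 10.0, 0.0, 0.0, 0.0, 0.0]
True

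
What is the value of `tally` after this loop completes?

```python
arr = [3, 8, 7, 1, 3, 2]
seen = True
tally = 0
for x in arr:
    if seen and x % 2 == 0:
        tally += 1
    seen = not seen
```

Count even values at even positions
`tally` takes the values: 0

Answer: 0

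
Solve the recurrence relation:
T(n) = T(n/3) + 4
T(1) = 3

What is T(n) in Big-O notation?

Each step divides n by 3 and adds 4. After log_3(n) steps we reach T(1)=3. So T(n) = 4·log_3(n) + 3 = O(log n).

Answer: O(log n)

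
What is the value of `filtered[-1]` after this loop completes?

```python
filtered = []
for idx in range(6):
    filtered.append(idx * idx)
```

Last element of squares 0 to 5
`filtered` takes the values: [] → [0] → [0, 1] → [0, 1, 4] → [0, 1, 4, 9] → [0, 1, 4, 9, 16] → [0, 1, 4, 9, 16, 25]
So `filtered[-1]` = 25

Answer: 25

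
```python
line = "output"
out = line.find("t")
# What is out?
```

Trace:
`line = "output"` → line = 'output'
`out = line.find("t")` → out = 2
So out = 2

Answer: 2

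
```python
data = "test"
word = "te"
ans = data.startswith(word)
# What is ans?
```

Trace:
`data = "test"` → data = 'test'
`word = "te"` → word = 'te'
`ans = data.startswith(word)` → ans = True
So ans = True

Answer: True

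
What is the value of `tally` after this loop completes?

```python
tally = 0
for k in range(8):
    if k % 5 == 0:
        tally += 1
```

Count numbers divisible by 5 in range(8)
`tally` takes the values: 0 → 1 → 2

Answer: 2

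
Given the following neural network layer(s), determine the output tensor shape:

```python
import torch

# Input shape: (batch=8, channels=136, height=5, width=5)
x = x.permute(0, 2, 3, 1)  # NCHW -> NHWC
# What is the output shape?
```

Input: (8, 136, 5, 5) -> Output: (8, 5, 5, 136)

Answer: (8, 5, 5, 136)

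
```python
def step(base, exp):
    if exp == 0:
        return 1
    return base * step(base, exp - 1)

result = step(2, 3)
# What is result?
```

step(2, 3) = 2 * 2 * 2 = 8

Answer: 8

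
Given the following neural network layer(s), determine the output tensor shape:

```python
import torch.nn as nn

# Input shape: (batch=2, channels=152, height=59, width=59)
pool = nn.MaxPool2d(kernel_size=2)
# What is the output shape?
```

Input: (2, 152, 59, 59) -> Output: (2, 152, 29, 29)

Answer: (2, 152, 29, 29)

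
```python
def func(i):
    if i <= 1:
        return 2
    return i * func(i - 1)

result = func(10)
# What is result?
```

func(10) = 10 * 9 * 8 * 7 * 6 * 5 * 4 * 3 * 2 * 2 = 7257600

Answer: 7257600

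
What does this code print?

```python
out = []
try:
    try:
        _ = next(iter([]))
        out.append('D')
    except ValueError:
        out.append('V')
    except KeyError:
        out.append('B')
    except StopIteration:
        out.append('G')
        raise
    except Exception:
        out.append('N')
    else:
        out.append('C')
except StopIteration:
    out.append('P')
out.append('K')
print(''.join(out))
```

Execution trace: 'G' (inner except StopIteration) → 'P' (outer except StopIteration) → 'K' (after the try/except). Output: GPK

Answer: GPK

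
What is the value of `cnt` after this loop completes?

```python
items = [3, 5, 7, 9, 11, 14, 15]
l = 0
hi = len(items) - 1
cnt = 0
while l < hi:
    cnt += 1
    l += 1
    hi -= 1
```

Iterations until pointers meet (list length 7)
`cnt` takes the values: 0 → 1 → 2 → 3

Answer: 3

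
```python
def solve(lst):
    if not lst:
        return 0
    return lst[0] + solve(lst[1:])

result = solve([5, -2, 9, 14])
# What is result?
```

5 + (-2) + 9 + 14 + 0 = 26

Answer: 26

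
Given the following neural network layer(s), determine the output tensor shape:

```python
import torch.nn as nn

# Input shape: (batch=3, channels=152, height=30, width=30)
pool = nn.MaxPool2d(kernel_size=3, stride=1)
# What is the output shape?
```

Input: (3, 152, 30, 30) -> Output: (3, 152, 28, 28)

Answer: (3, 152, 28, 28)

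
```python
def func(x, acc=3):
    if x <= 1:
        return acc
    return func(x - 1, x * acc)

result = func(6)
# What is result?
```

Accumulator trace (n, acc): (6, 3) -> (5, 18) -> (4, 90) -> (3, 360) -> (2, 1080) -> (1, 2160) -> return 2160

Answer: 2160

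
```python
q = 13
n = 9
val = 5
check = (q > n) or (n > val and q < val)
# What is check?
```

Trace:
`q = 13` → q = 13
`n = 9` → n = 9
`val = 5` → val = 5
`check = (q > n) or (n > val and q < val)` → check = True
So check = True

Answer: True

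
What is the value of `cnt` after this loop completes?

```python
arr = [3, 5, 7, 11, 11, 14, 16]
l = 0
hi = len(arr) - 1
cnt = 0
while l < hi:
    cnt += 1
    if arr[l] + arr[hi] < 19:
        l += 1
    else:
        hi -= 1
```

Steps to find pair summing to 19
`cnt` takes the values: 0 → 1 → 2 → 3 → 4 → 5 → 6

Answer: 6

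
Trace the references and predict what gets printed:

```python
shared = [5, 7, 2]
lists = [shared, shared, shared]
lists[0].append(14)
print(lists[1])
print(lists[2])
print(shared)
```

Key concept: list of same reference.
Step by step:
`shared = [5, 7, 2]` → shared = [5, 7, 2]
`lists = [shared, shared, shared]` → lists = [[5, 7, 2], [5, 7, 2], [5, 7, 2]]
`lists[0].append(14)` → shared = [5, 7, 2, 14]; lists = [[5, 7, 2, 14], [5, 7, 2, 14], [5, 7, 2, 14]]
`print(lists[1])` → prints [5, 7, 2, 14]
`print(lists[2])` → prints [5, 7, 2, 14]
`print(shared)` → prints [5, 7, 2, 14]

Answer:
[5, 7, 2, 14]
[5, 7, 2, 14]
[5, 7, 2, 14]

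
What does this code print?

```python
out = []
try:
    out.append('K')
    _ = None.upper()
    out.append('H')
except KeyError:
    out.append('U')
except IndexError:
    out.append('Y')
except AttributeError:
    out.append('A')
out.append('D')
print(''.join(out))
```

Execution trace: 'K' (try body) → 'A' (except AttributeError) → 'D' (after the try/except). Output: KAD

Answer: KAD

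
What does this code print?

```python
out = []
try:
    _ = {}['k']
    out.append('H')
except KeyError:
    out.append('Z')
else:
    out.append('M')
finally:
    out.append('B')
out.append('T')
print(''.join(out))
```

Execution trace: 'Z' (except KeyError) → 'B' (finally) → 'T' (after the try/except). Output: ZBT

Answer: ZBT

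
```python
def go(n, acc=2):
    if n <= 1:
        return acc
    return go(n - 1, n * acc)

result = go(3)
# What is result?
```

Accumulator trace (n, acc): (3, 2) -> (2, 6) -> (1, 12) -> return 12

Answer: 12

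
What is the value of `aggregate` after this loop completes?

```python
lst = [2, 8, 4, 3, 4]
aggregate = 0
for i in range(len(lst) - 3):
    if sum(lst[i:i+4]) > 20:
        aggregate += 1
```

Count windows with sum > 20
`aggregate` takes the values: 0

Answer: 0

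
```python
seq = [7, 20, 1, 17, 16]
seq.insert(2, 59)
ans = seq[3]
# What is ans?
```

Trace:
`seq = [7, 20, 1, 17, 16]` → seq = [7, 20, 1, 17, 16]
`seq.insert(2, 59)` → seq = [7, 20, 59, 1, 17, 16]
`ans = seq[3]` → ans = 1
So ans = 1

Answer: 1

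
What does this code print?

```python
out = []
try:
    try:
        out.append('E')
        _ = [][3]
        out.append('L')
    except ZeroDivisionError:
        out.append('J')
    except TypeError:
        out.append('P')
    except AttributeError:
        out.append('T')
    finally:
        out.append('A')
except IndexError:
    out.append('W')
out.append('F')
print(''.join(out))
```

Execution trace: 'E' (try body) → 'A' (finally) → 'W' (outer except IndexError) → 'F' (after the try/except). Output: EAWF

Answer: EAWF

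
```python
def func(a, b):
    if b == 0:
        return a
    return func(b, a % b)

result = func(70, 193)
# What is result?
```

func(70, 193) -> func(193, 70) -> func(70, 53) -> func(53, 17) -> func(17, 2) -> func(2, 1) -> func(1, 0) -> 1

Answer: 1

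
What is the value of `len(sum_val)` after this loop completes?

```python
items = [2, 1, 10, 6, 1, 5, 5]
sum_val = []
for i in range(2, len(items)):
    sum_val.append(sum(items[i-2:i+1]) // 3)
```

Number of 3-element averages
`sum_val` takes the values: [] → [4] → [4, 5] → [4, 5, 5] → [4, 5, 5, 4] → [4, 5, 5, 4, 3]
So `len(sum_val)` = 5

Answer: 5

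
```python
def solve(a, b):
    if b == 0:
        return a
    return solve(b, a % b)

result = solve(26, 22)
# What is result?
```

solve(26, 22) -> solve(22, 4) -> solve(4, 2) -> solve(2, 0) -> 2

Answer: 2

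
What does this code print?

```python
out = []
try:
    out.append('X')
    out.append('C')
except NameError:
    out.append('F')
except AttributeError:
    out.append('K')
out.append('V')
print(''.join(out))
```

Execution trace: 'X' (try body) → 'C' (try body, no exception) → 'V' (after the try/except). Output: XCV

Answer: XCV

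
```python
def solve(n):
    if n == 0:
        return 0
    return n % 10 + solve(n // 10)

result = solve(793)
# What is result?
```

Sum of digits of 793: 3 + 9 + 7 = 19

Answer: 19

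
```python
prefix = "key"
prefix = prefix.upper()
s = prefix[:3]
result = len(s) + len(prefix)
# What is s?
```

Trace:
`prefix = "key"` → prefix = 'key'
`prefix = prefix.upper()` → prefix = 'KEY'
`s = prefix[:3]` → s = 'KEY'
`result = len(s) + len(prefix)` → result = 6
So s = 'KEY'

Answer: 'KEY'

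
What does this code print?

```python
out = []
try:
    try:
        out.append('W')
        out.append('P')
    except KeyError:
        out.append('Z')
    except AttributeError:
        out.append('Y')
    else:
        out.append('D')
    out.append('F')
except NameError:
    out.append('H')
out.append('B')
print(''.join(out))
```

Execution trace: 'W' (inner try body) → 'P' (inner try body, no exception) → 'D' (inner else) → 'F' (try body, no exception) → 'B' (after the try/except). Output: WPDFB

Answer: WPDFB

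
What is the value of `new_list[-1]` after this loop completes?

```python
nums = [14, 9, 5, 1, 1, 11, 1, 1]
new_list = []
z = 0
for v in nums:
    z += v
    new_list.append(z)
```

Cumulative sum ends at 43
`new_list` takes the values: [] → [14] → [14, 23] → [14, 23, 28] → [14, 23, 28, 29] → [14, 23, 28, 29, 30] → [14, 23, 28, 29, 30, 41] → [14, 23, 28, 29, 30, 41, 42] → [14, 23, 28, 29, 30, 41, 42, 43]
So `new_list[-1]` = 43

Answer: 43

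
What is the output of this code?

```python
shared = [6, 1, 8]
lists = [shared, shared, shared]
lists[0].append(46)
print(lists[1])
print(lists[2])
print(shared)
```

Key concept: list of same reference.
Step by step:
`shared = [6, 1, 8]` → shared = [6, 1, 8]
`lists = [shared, shared, shared]` → lists = [[6, 1, 8], [6, 1, 8], [6, 1, 8]]
`lists[0].append(46)` → shared = [6, 1, 8, 46]; lists = [[6, 1, 8, 46], [6, 1, 8, 46], [6, 1, 8, 46]]
`print(lists[1])` → prints [6, 1, 8, 46]
`print(lists[2])` → prints [6, 1, 8, 46]
`print(shared)` → prints [6, 1, 8, 46]

Answer:
[6, 1, 8, 46]
[6, 1, 8, 46]
[6, 1, 8, 46]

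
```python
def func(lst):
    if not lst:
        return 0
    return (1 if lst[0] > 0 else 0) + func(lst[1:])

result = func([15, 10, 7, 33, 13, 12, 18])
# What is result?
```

Count of positive elements in [15, 10, 7, 33, 13, 12, 18] = 7

Answer: 7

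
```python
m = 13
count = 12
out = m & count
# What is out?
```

Trace:
`m = 13` → m = 13
`count = 12` → count = 12
`out = m & count` → out = 12
So out = 12

Answer: 12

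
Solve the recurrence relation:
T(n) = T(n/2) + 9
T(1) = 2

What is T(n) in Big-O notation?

Each step divides n by 2 and adds 9. After log_2(n) steps we reach T(1)=2. So T(n) = 9·log_2(n) + 2 = O(log n).

Answer: O(log n)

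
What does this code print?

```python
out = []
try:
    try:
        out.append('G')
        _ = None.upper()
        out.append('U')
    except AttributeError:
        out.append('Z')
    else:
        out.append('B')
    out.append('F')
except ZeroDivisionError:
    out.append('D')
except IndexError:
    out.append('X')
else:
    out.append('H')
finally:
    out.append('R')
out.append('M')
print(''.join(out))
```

Execution trace: 'G' (inner try body) → 'Z' (inner except AttributeError) → 'F' (try body, no exception) → 'H' (else) → 'R' (finally) → 'M' (after the try/except). Output: GZFHRM

Answer: GZFHRM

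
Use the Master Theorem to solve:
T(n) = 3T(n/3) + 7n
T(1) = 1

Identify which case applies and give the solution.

a=3, b=3, f(n)=7n. log_3(3) = 1. Since c=1 = 1, Case 2 applies: T(n) = Θ(n^log_b(a) · log n) = O(n log n).

Answer: O(n log n) - Case 2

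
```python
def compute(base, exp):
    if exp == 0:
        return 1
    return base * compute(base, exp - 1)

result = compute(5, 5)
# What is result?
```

compute(5, 5) = 5 * 5 * 5 * 5 * 5 = 3125

Answer: 3125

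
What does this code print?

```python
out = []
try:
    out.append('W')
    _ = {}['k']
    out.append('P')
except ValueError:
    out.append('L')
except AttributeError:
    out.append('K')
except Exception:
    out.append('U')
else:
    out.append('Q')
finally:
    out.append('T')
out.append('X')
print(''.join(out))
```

Execution trace: 'W' (try body) → 'U' (except Exception) → 'T' (finally) → 'X' (after the try/except). Output: WUTX

Answer: WUTX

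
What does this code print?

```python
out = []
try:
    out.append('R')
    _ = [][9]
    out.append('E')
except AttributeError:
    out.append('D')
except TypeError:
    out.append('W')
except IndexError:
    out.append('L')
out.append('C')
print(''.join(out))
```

Execution trace: 'R' (try body) → 'L' (except IndexError) → 'C' (after the try/except). Output: RLC

Answer: RLC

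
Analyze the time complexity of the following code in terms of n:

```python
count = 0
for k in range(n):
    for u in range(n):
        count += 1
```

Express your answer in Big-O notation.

Each loop level contributes: n × n. Multiplying the contributions gives O(n^2).

Answer: O(n^2)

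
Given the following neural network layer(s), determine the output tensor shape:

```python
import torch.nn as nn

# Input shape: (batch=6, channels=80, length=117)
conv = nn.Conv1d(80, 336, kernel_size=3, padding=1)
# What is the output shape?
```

Input: (6, 80, 117) -> Output: (6, 336, 117)

Answer: (6, 336, 117)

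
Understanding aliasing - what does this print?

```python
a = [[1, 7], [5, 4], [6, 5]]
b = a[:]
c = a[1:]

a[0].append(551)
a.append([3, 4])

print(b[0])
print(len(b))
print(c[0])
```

Key concept: slice with nested mutation.
Step by step:
`a = [[1, 7], [5, 4], [6, 5]]` → a = [[1, 7], [5, 4], [6, 5]]
`b = a[:]` → b = [[1, 7], [5, 4], [6, 5]]
`c = a[1:]` → c = [[5, 4], [6, 5]]
`a[0].append(551)` → a = [[1, 7, 551], [5, 4], [6, 5]]; b = [[1, 7, 551], [5, 4], [6, 5]]
`a.append([3, 4])` → a = [[1, 7, 551], [5, 4], [6, 5], [3, 4]]
`print(b[0])` → prints [1, 7, 551]
`print(len(b))` → prints 3
`print(c[0])` → prints [5, 4]

Answer:
[1, 7, 551]
3
[5, 4]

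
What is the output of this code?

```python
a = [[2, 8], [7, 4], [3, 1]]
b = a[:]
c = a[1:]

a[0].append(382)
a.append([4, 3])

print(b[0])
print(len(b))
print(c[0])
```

Key concept: slice with nested mutation.
Step by step:
`a = [[2, 8], [7, 4], [3, 1]]` → a = [[2, 8], [7, 4], [3, 1]]
`b = a[:]` → b = [[2, 8], [7, 4], [3, 1]]
`c = a[1:]` → c = [[7, 4], [3, 1]]
`a[0].append(382)` → a = [[2, 8, 382], [7, 4], [3, 1]]; b = [[2, 8, 382], [7, 4], [3, 1]]
`a.append([4, 3])` → a = [[2, 8, 382], [7, 4], [3, 1], [4, 3]]
`print(b[0])` → prints [2, 8, 382]
`print(len(b))` → prints 3
`print(c[0])` → prints [7, 4]

Answer:
[2, 8, 382]
3
[7, 4]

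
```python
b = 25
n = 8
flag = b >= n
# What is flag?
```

Trace:
`b = 25` → b = 25
`n = 8` → n = 8
`flag = b >= n` → flag = True
So flag = True

Answer: True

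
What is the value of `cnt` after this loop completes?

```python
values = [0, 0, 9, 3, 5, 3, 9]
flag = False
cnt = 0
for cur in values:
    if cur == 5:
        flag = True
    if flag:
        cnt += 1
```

Count elements after first 5 in [0, 0, 9, 3, 5, 3, 9]
`cnt` takes the values: 0 → 1 → 2 → 3

Answer: 3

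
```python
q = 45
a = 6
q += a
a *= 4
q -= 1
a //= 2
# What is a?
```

Trace:
`q = 45` → q = 45
`a = 6` → a = 6
`q += a` → q = 51
`a *= 4` → a = 24
`q -= 1` → q = 50
`a //= 2` → a = 12
So a = 12

Answer: 12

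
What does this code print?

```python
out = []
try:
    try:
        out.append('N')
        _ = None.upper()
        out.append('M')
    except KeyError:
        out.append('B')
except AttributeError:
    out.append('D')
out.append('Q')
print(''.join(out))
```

Execution trace: 'N' (try body) → 'D' (outer except AttributeError) → 'Q' (after the try/except). Output: NDQ

Answer: NDQ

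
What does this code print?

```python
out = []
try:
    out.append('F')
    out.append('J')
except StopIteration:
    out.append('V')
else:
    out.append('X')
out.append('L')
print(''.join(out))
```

Execution trace: 'F' (try body) → 'J' (try body, no exception) → 'X' (else) → 'L' (after the try/except). Output: FJXL

Answer: FJXL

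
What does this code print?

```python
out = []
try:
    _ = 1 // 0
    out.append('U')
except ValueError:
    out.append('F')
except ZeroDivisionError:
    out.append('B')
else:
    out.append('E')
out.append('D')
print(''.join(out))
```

Execution trace: 'B' (except ZeroDivisionError) → 'D' (after the try/except). Output: BD

Answer: BD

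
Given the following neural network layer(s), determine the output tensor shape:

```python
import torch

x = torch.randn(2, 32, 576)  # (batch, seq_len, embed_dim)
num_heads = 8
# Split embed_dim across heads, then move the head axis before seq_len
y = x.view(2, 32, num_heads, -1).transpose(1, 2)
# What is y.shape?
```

Input: (2, 32, 576) -> head_dim = 576 // 8 = 72; after view: (2, 32, 8, 72) -> after transpose(1, 2): (2, 8, 32, 72) -> Output: (2, 8, 32, 72)

Answer: (2, 8, 32, 72)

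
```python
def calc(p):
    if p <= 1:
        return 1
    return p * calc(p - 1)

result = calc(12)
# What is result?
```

calc(12) = 12 * 11 * 10 * 9 * 8 * 7 * 6 * 5 * 4 * 3 * 2 * 1 = 479001600

Answer: 479001600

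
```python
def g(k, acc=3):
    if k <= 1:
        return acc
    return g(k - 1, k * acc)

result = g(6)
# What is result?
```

Accumulator trace (n, acc): (6, 3) -> (5, 18) -> (4, 90) -> (3, 360) -> (2, 1080) -> (1, 2160) -> return 2160

Answer: 2160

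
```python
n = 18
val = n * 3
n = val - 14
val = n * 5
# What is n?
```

Trace:
`n = 18` → n = 18
`val = n * 3` → val = 54
`n = val - 14` → n = 40
`val = n * 5` → val = 200
So n = 40

Answer: 40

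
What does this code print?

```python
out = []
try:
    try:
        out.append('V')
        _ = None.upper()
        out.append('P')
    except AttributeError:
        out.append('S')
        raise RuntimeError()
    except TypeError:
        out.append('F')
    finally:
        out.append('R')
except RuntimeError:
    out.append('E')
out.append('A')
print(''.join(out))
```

Execution trace: 'V' (inner try body) → 'S' (inner except AttributeError) → 'R' (inner finally) → 'E' (outer except RuntimeError) → 'A' (after the try/except). Output: VSREA

Answer: VSREA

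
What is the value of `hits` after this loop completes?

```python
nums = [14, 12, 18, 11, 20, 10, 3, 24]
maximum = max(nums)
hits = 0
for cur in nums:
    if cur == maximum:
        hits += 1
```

Count of max value 24 in [14, 12, 18, 11, 20, 10, 3, 24]
`hits` takes the values: 0 → 1

Answer: 1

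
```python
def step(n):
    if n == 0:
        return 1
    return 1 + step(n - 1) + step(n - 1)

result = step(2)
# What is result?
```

step(n) = 1 + 2·step(n-1), step(0)=1. Closed form: (1+1)·2^2 - 1 = 7.

Answer: 7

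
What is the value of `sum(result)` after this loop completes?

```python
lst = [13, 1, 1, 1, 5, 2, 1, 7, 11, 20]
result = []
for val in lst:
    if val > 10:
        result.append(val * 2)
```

Sum of doubled values > 10
`result` takes the values: [] → [26] → [26, 22] → [26, 22, 40]
So `sum(result)` = 88

Answer: 88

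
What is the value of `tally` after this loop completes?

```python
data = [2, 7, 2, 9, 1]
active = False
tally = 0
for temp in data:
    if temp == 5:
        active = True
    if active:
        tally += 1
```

Count elements after first 5 in [2, 7, 2, 9, 1]
`tally` takes the values: 0

Answer: 0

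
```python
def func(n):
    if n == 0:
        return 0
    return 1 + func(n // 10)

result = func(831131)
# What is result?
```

Count of digits of 831131: 6

Answer: 6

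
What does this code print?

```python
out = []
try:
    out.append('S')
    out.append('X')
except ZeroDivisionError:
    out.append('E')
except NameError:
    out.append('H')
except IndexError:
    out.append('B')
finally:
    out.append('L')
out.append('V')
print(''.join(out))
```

Execution trace: 'S' (try body) → 'X' (try body, no exception) → 'L' (finally) → 'V' (after the try/except). Output: SXLV

Answer: SXLV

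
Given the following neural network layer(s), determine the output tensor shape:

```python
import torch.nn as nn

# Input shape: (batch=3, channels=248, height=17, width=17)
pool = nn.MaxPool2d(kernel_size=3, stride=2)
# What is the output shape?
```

Input: (3, 248, 17, 17) -> Output: (3, 248, 8, 8)

Answer: (3, 248, 8, 8)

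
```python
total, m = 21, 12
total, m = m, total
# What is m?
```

Trace:
`total, m = 21, 12` → total = 21; m = 12
`total, m = m, total` → total = 12; m = 21
So m = 21

Answer: 21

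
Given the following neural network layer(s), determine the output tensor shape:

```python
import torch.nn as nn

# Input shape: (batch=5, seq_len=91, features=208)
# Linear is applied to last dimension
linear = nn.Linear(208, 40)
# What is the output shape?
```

Input: (5, 91, 208) -> Output: (5, 91, 40)

Answer: (5, 91, 40)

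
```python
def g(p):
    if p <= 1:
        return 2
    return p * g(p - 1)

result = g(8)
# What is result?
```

g(8) = 8 * 7 * 6 * 5 * 4 * 3 * 2 * 2 = 80640

Answer: 80640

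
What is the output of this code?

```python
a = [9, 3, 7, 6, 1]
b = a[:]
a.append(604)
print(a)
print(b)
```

Key concept: slice [:] creates copy.
Step by step:
`a = [9, 3, 7, 6, 1]` → a = [9, 3, 7, 6, 1]
`b = a[:]` → b = [9, 3, 7, 6, 1]
`a.append(604)` → a = [9, 3, 7, 6, 1, 604]
`print(a)` → prints [9, 3, 7, 6, 1, 604]
`print(b)` → prints [9, 3, 7, 6, 1]

Answer:
[9, 3, 7, 6, 1, 604]
[9, 3, 7, 6, 1]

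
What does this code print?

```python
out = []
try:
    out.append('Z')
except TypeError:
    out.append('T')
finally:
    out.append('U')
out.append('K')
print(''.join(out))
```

Execution trace: 'Z' (try body, no exception) → 'U' (finally) → 'K' (after the try/except). Output: ZUK

Answer: ZUK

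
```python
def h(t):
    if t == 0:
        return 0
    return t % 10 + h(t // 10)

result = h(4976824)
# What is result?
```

Sum of digits of 4976824: 4 + 2 + 8 + 6 + 7 + 9 + 4 = 40

Answer: 40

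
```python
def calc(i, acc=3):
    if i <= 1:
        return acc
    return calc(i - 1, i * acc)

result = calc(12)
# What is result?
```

Accumulator trace (n, acc): (12, 3) -> (11, 36) -> (10, 396) -> (9, 3960) -> (8, 35640) -> (7, 285120) -> (6, 1995840) -> (5, 11975040) -> (4, 59875200) -> (3, 239500800) -> (2, 718502400) -> (1, 1437004800) -> return 1437004800

Answer: 1437004800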